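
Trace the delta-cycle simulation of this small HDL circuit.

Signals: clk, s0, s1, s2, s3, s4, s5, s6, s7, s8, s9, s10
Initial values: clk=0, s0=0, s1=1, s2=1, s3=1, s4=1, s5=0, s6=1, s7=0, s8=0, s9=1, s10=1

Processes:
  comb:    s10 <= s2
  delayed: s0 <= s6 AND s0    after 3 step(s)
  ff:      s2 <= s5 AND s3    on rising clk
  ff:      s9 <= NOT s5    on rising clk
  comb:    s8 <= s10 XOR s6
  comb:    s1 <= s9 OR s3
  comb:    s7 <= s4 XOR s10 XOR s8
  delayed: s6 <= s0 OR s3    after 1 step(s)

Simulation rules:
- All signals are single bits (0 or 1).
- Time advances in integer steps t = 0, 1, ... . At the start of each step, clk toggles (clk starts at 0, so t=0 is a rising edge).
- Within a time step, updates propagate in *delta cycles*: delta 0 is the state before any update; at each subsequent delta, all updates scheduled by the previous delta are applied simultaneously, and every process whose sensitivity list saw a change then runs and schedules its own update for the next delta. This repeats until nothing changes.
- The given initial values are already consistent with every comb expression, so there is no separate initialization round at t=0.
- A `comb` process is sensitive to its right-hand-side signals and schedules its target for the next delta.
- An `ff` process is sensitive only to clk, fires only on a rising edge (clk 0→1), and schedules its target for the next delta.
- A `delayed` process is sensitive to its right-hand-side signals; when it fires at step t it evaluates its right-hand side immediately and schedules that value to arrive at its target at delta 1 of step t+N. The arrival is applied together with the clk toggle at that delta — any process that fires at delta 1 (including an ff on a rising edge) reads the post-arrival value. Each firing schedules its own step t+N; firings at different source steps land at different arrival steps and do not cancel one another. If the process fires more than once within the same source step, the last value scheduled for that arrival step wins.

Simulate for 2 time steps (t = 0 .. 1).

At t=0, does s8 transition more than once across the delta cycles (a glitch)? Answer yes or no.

t=0 Δ0: s4=1 s10=1 s8=0 s3=1 clk=0 s2=1 s1=1 s0=0 s5=0 s6=1 s7=0 s9=1
  Δ1: clk:0→1
  Δ2: s2:1→0
  Δ3: s10:1→0
  Δ4: s8:0→1, s7:0→1
  Δ5: s7:1→0
  (5Δ to stable)
t=1 Δ0: s4=1 s10=0 s8=1 s3=1 clk=1 s2=0 s1=1 s0=0 s5=0 s6=1 s7=0 s9=1
  Δ1: clk:1→0
  (1Δ to stable)

no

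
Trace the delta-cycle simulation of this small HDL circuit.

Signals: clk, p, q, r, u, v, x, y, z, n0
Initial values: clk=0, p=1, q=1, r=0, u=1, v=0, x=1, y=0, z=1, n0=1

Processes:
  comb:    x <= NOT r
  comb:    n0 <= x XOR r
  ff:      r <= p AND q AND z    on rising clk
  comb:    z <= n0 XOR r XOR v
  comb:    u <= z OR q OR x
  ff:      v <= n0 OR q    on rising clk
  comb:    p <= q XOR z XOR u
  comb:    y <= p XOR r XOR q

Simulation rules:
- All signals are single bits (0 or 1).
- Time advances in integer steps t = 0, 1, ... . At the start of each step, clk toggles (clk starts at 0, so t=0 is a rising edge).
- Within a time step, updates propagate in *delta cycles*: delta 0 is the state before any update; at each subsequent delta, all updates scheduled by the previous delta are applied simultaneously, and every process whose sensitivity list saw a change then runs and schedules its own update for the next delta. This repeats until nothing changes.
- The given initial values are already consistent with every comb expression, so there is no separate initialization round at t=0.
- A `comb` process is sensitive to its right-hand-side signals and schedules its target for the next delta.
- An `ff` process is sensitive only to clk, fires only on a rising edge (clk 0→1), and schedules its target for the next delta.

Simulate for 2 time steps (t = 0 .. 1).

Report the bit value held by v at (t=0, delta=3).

t0.Δ0 x=1 v=0 z=1 y=0 n0=1 u=1 clk=0 p=1 r=0 q=1
t0.Δ1 x=1 v=0 z=1 y=0 n0=1 u=1 clk=1 p=1 r=0 q=1
t0.Δ2 x=1 v=1 z=1 y=0 n0=1 u=1 clk=1 p=1 r=1 q=1
t0.Δ3 x=0 v=1 z=1 y=1 n0=0 u=1 clk=1 p=1 r=1 q=1
t0.Δ4 x=0 v=1 z=0 y=1 n0=1 u=1 clk=1 p=1 r=1 q=1
t0.Δ5 x=0 v=1 z=1 y=1 n0=1 u=1 clk=1 p=0 r=1 q=1
t0.Δ6 x=0 v=1 z=1 y=0 n0=1 u=1 clk=1 p=1 r=1 q=1
t0.Δ7 x=0 v=1 z=1 y=1 n0=1 u=1 clk=1 p=1 r=1 q=1
t1.Δ0 x=0 v=1 z=1 y=1 n0=1 u=1 clk=1 p=1 r=1 q=1
t1.Δ1 x=0 v=1 z=1 y=1 n0=1 u=1 clk=0 p=1 r=1 q=1

1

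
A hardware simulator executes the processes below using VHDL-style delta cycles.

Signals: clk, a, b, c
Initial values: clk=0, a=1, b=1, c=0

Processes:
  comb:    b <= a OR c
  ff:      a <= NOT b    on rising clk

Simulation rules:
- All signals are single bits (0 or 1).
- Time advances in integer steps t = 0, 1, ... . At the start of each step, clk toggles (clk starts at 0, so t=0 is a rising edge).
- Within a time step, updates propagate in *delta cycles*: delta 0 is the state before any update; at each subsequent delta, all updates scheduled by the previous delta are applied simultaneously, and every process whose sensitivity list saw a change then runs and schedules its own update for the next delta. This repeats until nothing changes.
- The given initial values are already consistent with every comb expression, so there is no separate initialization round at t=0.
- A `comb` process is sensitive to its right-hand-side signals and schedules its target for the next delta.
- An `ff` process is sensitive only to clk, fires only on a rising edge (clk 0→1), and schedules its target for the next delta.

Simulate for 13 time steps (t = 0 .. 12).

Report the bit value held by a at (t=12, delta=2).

t0.Δ0 a=1 b=1 c=0 clk=0
t0.Δ1 a=1 b=1 c=0 clk=1
t0.Δ2 a=0 b=1 c=0 clk=1
t0.Δ3 a=0 b=0 c=0 clk=1
t1.Δ0 a=0 b=0 c=0 clk=1
t1.Δ1 a=0 b=0 c=0 clk=0
t2.Δ0 a=0 b=0 c=0 clk=0
t2.Δ1 a=0 b=0 c=0 clk=1
t2.Δ2 a=1 b=0 c=0 clk=1
t2.Δ3 a=1 b=1 c=0 clk=1
t3.Δ0 a=1 b=1 c=0 clk=1
t3.Δ1 a=1 b=1 c=0 clk=0
t4.Δ0 a=1 b=1 c=0 clk=0
t4.Δ1 a=1 b=1 c=0 clk=1
t4.Δ2 a=0 b=1 c=0 clk=1
t4.Δ3 a=0 b=0 c=0 clk=1
t5.Δ0 a=0 b=0 c=0 clk=1
t5.Δ1 a=0 b=0 c=0 clk=0
t6.Δ0 a=0 b=0 c=0 clk=0
t6.Δ1 a=0 b=0 c=0 clk=1
t6.Δ2 a=1 b=0 c=0 clk=1
t6.Δ3 a=1 b=1 c=0 clk=1
t7.Δ0 a=1 b=1 c=0 clk=1
t7.Δ1 a=1 b=1 c=0 clk=0
t8.Δ0 a=1 b=1 c=0 clk=0
t8.Δ1 a=1 b=1 c=0 clk=1
t8.Δ2 a=0 b=1 c=0 clk=1
t8.Δ3 a=0 b=0 c=0 clk=1
t9.Δ0 a=0 b=0 c=0 clk=1
t9.Δ1 a=0 b=0 c=0 clk=0
t10.Δ0 a=0 b=0 c=0 clk=0
t10.Δ1 a=0 b=0 c=0 clk=1
t10.Δ2 a=1 b=0 c=0 clk=1
t10.Δ3 a=1 b=1 c=0 clk=1
t11.Δ0 a=1 b=1 c=0 clk=1
t11.Δ1 a=1 b=1 c=0 clk=0
t12.Δ0 a=1 b=1 c=0 clk=0
t12.Δ1 a=1 b=1 c=0 clk=1
t12.Δ2 a=0 b=1 c=0 clk=1
t12.Δ3 a=0 b=0 c=0 clk=1

0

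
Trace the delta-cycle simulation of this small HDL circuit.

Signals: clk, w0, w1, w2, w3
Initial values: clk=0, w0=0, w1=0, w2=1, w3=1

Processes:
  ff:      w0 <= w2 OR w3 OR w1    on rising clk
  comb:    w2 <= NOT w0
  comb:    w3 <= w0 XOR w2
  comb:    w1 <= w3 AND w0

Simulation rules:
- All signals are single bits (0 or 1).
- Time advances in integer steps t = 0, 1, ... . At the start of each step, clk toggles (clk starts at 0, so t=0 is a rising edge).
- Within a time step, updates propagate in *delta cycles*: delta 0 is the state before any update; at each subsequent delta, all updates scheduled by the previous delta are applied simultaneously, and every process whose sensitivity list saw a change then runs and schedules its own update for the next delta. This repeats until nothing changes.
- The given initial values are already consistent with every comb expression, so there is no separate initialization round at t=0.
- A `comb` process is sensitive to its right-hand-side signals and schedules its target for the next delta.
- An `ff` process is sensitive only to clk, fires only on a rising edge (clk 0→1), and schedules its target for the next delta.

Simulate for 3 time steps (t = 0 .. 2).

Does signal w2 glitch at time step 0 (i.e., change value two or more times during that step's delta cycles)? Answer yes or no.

no

t=0 Δ0: clk=0 w2=1 w1=0 w0=0 w3=1
  Δ1: clk:0→1
  Δ2: w0:0→1
  Δ3: w2:1→0, w1:0→1, w3:1→0
  Δ4: w1:1→0, w3:0→1
  Δ5: w1:0→1
  (5Δ to stable)
t=1 Δ0: clk=1 w2=0 w1=1 w0=1 w3=1
  Δ1: clk:1→0
  (1Δ to stable)
t=2 Δ0: clk=0 w2=0 w1=1 w0=1 w3=1
  Δ1: clk:0→1
  (1Δ to stable)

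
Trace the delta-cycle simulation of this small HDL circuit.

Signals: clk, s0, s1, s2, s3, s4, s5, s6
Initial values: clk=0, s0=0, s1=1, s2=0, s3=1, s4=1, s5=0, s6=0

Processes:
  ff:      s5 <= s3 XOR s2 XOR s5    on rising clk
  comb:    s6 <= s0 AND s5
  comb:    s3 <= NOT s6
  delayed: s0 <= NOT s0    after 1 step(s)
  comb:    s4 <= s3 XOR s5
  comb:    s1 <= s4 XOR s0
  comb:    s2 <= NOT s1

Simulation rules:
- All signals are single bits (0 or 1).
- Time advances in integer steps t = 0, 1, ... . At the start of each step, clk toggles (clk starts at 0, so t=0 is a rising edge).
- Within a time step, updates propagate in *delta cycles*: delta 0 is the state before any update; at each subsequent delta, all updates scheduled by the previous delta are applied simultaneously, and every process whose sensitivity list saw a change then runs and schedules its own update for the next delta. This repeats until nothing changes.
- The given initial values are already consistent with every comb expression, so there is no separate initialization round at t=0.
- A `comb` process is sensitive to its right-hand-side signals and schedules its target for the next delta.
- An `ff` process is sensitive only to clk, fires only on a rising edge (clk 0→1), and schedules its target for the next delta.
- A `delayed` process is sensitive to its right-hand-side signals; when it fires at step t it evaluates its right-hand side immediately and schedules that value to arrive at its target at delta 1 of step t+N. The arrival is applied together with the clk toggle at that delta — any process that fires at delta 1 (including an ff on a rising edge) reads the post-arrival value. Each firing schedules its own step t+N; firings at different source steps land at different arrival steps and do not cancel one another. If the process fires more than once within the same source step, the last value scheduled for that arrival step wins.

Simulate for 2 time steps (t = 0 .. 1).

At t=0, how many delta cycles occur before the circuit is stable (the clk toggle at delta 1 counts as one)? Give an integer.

5

t=0 Δ0: s2=0 s1=1 s6=0 s3=1 clk=0 s5=0 s0=0 s4=1
  Δ1: clk:0→1
  Δ2: s5:0→1
  Δ3: s4:1→0
  Δ4: s1:1→0
  Δ5: s2:0→1
  (5Δ to stable)
t=1 Δ0: s2=1 s1=0 s6=0 s3=1 clk=1 s5=1 s0=0 s4=0
  Δ1: clk:1→0
  (1Δ to stable)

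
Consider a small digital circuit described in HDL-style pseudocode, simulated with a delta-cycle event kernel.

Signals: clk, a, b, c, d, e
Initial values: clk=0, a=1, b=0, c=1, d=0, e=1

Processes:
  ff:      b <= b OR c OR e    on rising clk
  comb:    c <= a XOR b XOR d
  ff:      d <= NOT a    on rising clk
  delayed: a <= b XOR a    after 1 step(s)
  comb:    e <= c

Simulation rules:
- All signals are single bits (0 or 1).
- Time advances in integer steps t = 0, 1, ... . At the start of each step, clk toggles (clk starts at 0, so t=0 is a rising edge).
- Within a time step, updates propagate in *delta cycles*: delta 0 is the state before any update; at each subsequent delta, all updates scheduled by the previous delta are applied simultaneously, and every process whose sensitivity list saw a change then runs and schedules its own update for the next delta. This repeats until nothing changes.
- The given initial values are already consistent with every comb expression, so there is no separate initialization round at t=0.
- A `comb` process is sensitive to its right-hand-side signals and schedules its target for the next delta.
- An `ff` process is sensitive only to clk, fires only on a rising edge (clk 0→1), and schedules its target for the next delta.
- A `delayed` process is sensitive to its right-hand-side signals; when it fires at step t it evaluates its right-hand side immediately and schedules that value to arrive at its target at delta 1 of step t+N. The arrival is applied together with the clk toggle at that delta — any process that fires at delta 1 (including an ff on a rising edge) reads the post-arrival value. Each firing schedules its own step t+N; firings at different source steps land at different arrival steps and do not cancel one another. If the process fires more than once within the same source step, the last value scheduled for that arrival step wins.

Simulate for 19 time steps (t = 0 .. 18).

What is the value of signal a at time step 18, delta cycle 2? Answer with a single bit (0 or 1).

1

t0.Δ0 a=1 c=1 b=0 e=1 d=0 clk=0
t0.Δ1 a=1 c=1 b=0 e=1 d=0 clk=1
t0.Δ2 a=1 c=1 b=1 e=1 d=0 clk=1
t0.Δ3 a=1 c=0 b=1 e=1 d=0 clk=1
t0.Δ4 a=1 c=0 b=1 e=0 d=0 clk=1
t1.Δ0 a=1 c=0 b=1 e=0 d=0 clk=1
t1.Δ1 a=0 c=0 b=1 e=0 d=0 clk=0
t1.Δ2 a=0 c=1 b=1 e=0 d=0 clk=0
t1.Δ3 a=0 c=1 b=1 e=1 d=0 clk=0
t2.Δ0 a=0 c=1 b=1 e=1 d=0 clk=0
t2.Δ1 a=1 c=1 b=1 e=1 d=0 clk=1
t2.Δ2 a=1 c=0 b=1 e=1 d=0 clk=1
t2.Δ3 a=1 c=0 b=1 e=0 d=0 clk=1
t3.Δ0 a=1 c=0 b=1 e=0 d=0 clk=1
t3.Δ1 a=0 c=0 b=1 e=0 d=0 clk=0
t3.Δ2 a=0 c=1 b=1 e=0 d=0 clk=0
t3.Δ3 a=0 c=1 b=1 e=1 d=0 clk=0
t4.Δ0 a=0 c=1 b=1 e=1 d=0 clk=0
t4.Δ1 a=1 c=1 b=1 e=1 d=0 clk=1
t4.Δ2 a=1 c=0 b=1 e=1 d=0 clk=1
t4.Δ3 a=1 c=0 b=1 e=0 d=0 clk=1
t5.Δ0 a=1 c=0 b=1 e=0 d=0 clk=1
t5.Δ1 a=0 c=0 b=1 e=0 d=0 clk=0
t5.Δ2 a=0 c=1 b=1 e=0 d=0 clk=0
t5.Δ3 a=0 c=1 b=1 e=1 d=0 clk=0
t6.Δ0 a=0 c=1 b=1 e=1 d=0 clk=0
t6.Δ1 a=1 c=1 b=1 e=1 d=0 clk=1
t6.Δ2 a=1 c=0 b=1 e=1 d=0 clk=1
t6.Δ3 a=1 c=0 b=1 e=0 d=0 clk=1
t7.Δ0 a=1 c=0 b=1 e=0 d=0 clk=1
t7.Δ1 a=0 c=0 b=1 e=0 d=0 clk=0
t7.Δ2 a=0 c=1 b=1 e=0 d=0 clk=0
t7.Δ3 a=0 c=1 b=1 e=1 d=0 clk=0
t8.Δ0 a=0 c=1 b=1 e=1 d=0 clk=0
t8.Δ1 a=1 c=1 b=1 e=1 d=0 clk=1
t8.Δ2 a=1 c=0 b=1 e=1 d=0 clk=1
t8.Δ3 a=1 c=0 b=1 e=0 d=0 clk=1
t9.Δ0 a=1 c=0 b=1 e=0 d=0 clk=1
t9.Δ1 a=0 c=0 b=1 e=0 d=0 clk=0
t9.Δ2 a=0 c=1 b=1 e=0 d=0 clk=0
t9.Δ3 a=0 c=1 b=1 e=1 d=0 clk=0
t10.Δ0 a=0 c=1 b=1 e=1 d=0 clk=0
t10.Δ1 a=1 c=1 b=1 e=1 d=0 clk=1
t10.Δ2 a=1 c=0 b=1 e=1 d=0 clk=1
t10.Δ3 a=1 c=0 b=1 e=0 d=0 clk=1
t11.Δ0 a=1 c=0 b=1 e=0 d=0 clk=1
t11.Δ1 a=0 c=0 b=1 e=0 d=0 clk=0
t11.Δ2 a=0 c=1 b=1 e=0 d=0 clk=0
t11.Δ3 a=0 c=1 b=1 e=1 d=0 clk=0
t12.Δ0 a=0 c=1 b=1 e=1 d=0 clk=0
t12.Δ1 a=1 c=1 b=1 e=1 d=0 clk=1
t12.Δ2 a=1 c=0 b=1 e=1 d=0 clk=1
t12.Δ3 a=1 c=0 b=1 e=0 d=0 clk=1
t13.Δ0 a=1 c=0 b=1 e=0 d=0 clk=1
t13.Δ1 a=0 c=0 b=1 e=0 d=0 clk=0
t13.Δ2 a=0 c=1 b=1 e=0 d=0 clk=0
t13.Δ3 a=0 c=1 b=1 e=1 d=0 clk=0
t14.Δ0 a=0 c=1 b=1 e=1 d=0 clk=0
t14.Δ1 a=1 c=1 b=1 e=1 d=0 clk=1
t14.Δ2 a=1 c=0 b=1 e=1 d=0 clk=1
t14.Δ3 a=1 c=0 b=1 e=0 d=0 clk=1
t15.Δ0 a=1 c=0 b=1 e=0 d=0 clk=1
t15.Δ1 a=0 c=0 b=1 e=0 d=0 clk=0
t15.Δ2 a=0 c=1 b=1 e=0 d=0 clk=0
t15.Δ3 a=0 c=1 b=1 e=1 d=0 clk=0
t16.Δ0 a=0 c=1 b=1 e=1 d=0 clk=0
t16.Δ1 a=1 c=1 b=1 e=1 d=0 clk=1
t16.Δ2 a=1 c=0 b=1 e=1 d=0 clk=1
t16.Δ3 a=1 c=0 b=1 e=0 d=0 clk=1
t17.Δ0 a=1 c=0 b=1 e=0 d=0 clk=1
t17.Δ1 a=0 c=0 b=1 e=0 d=0 clk=0
t17.Δ2 a=0 c=1 b=1 e=0 d=0 clk=0
t17.Δ3 a=0 c=1 b=1 e=1 d=0 clk=0
t18.Δ0 a=0 c=1 b=1 e=1 d=0 clk=0
t18.Δ1 a=1 c=1 b=1 e=1 d=0 clk=1
t18.Δ2 a=1 c=0 b=1 e=1 d=0 clk=1
t18.Δ3 a=1 c=0 b=1 e=0 d=0 clk=1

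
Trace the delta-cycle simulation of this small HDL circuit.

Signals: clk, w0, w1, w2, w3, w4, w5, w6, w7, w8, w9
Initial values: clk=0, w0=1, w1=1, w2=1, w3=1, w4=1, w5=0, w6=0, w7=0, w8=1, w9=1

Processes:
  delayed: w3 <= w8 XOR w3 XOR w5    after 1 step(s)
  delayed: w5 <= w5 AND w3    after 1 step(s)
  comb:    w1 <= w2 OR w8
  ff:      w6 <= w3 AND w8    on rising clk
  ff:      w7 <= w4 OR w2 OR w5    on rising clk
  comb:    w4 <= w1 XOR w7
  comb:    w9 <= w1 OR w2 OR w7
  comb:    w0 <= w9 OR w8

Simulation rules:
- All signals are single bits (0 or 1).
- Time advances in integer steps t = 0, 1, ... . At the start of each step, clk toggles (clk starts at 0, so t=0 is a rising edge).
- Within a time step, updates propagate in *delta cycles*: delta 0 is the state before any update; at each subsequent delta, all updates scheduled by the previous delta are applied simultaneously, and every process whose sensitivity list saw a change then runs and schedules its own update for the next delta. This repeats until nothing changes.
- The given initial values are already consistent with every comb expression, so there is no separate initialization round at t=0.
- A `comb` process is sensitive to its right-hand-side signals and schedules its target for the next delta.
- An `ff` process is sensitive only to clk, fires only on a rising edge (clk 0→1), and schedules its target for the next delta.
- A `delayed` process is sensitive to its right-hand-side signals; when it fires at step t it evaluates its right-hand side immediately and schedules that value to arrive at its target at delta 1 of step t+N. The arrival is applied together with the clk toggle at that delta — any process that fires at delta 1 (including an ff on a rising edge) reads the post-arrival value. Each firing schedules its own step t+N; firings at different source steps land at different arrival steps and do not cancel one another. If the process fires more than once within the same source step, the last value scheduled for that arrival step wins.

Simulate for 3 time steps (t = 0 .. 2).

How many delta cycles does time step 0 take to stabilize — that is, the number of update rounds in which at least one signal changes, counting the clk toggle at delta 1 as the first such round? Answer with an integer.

3

t0.Δ0 w3=1 w1=1 w5=0 w2=1 w9=1 w7=0 w0=1 clk=0 w6=0 w4=1 w8=1
t0.Δ1 w3=1 w1=1 w5=0 w2=1 w9=1 w7=0 w0=1 clk=1 w6=0 w4=1 w8=1
t0.Δ2 w3=1 w1=1 w5=0 w2=1 w9=1 w7=1 w0=1 clk=1 w6=1 w4=1 w8=1
t0.Δ3 w3=1 w1=1 w5=0 w2=1 w9=1 w7=1 w0=1 clk=1 w6=1 w4=0 w8=1
t1.Δ0 w3=1 w1=1 w5=0 w2=1 w9=1 w7=1 w0=1 clk=1 w6=1 w4=0 w8=1
t1.Δ1 w3=1 w1=1 w5=0 w2=1 w9=1 w7=1 w0=1 clk=0 w6=1 w4=0 w8=1
t2.Δ0 w3=1 w1=1 w5=0 w2=1 w9=1 w7=1 w0=1 clk=0 w6=1 w4=0 w8=1
t2.Δ1 w3=1 w1=1 w5=0 w2=1 w9=1 w7=1 w0=1 clk=1 w6=1 w4=0 w8=1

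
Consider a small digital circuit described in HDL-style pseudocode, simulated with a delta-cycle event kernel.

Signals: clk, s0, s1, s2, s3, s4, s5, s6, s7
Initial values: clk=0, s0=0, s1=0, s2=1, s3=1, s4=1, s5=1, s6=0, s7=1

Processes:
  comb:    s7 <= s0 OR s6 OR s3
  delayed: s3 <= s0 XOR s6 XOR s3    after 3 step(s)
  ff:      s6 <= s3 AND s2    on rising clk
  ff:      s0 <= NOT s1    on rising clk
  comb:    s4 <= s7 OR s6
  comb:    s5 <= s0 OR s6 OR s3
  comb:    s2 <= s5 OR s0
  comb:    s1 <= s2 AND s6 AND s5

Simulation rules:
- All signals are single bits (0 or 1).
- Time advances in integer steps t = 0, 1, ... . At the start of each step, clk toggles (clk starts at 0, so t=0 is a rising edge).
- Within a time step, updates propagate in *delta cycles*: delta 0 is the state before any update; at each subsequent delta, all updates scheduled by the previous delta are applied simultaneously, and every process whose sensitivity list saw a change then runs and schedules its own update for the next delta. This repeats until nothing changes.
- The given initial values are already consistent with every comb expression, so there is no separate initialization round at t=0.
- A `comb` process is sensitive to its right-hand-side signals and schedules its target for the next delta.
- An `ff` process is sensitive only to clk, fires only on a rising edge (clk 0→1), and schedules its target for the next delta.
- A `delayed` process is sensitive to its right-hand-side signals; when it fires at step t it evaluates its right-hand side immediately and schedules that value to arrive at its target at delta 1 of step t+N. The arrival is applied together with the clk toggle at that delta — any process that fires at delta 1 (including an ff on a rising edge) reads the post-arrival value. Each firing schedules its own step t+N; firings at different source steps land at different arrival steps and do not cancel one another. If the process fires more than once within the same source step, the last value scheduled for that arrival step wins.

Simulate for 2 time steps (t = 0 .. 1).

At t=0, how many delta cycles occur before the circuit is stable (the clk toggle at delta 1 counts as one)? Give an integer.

[bits: s3,s4,s6,s2,s1,s5,clk,s0,s7]
t=0: Δ0=110101001 Δ1=110101101 Δ2=111101111 Δ3=111111111 | 3Δ
t=1: Δ0=111111111 Δ1=111111011 | 1Δ

3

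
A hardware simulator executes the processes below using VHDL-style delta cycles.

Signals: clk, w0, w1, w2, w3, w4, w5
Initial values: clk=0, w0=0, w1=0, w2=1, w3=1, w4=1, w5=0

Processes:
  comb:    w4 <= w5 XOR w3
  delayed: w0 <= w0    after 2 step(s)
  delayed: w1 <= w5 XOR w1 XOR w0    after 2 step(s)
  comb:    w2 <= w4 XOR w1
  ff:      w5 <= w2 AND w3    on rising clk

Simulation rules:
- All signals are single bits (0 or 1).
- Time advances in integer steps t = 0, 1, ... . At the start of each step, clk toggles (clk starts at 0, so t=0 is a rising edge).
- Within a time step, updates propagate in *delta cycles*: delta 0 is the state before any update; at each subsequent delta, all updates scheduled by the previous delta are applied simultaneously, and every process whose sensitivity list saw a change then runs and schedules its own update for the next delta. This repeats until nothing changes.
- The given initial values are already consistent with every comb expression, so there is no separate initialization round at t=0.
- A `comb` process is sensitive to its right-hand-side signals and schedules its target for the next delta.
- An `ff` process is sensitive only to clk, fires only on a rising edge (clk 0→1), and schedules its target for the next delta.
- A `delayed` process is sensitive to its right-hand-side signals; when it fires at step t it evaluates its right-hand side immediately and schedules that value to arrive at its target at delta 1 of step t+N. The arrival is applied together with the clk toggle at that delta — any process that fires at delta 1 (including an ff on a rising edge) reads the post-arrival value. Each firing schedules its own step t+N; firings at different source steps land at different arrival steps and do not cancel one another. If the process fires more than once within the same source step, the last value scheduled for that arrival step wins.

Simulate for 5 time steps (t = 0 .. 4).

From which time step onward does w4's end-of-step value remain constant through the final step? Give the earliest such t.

t0.Δ0 w4=1 w0=0 w5=0 w3=1 w2=1 w1=0 clk=0
t0.Δ1 w4=1 w0=0 w5=0 w3=1 w2=1 w1=0 clk=1
t0.Δ2 w4=1 w0=0 w5=1 w3=1 w2=1 w1=0 clk=1
t0.Δ3 w4=0 w0=0 w5=1 w3=1 w2=1 w1=0 clk=1
t0.Δ4 w4=0 w0=0 w5=1 w3=1 w2=0 w1=0 clk=1
t1.Δ0 w4=0 w0=0 w5=1 w3=1 w2=0 w1=0 clk=1
t1.Δ1 w4=0 w0=0 w5=1 w3=1 w2=0 w1=0 clk=0
t2.Δ0 w4=0 w0=0 w5=1 w3=1 w2=0 w1=0 clk=0
t2.Δ1 w4=0 w0=0 w5=1 w3=1 w2=0 w1=1 clk=1
t2.Δ2 w4=0 w0=0 w5=0 w3=1 w2=1 w1=1 clk=1
t2.Δ3 w4=1 w0=0 w5=0 w3=1 w2=1 w1=1 clk=1
t2.Δ4 w4=1 w0=0 w5=0 w3=1 w2=0 w1=1 clk=1
t3.Δ0 w4=1 w0=0 w5=0 w3=1 w2=0 w1=1 clk=1
t3.Δ1 w4=1 w0=0 w5=0 w3=1 w2=0 w1=1 clk=0
t4.Δ0 w4=1 w0=0 w5=0 w3=1 w2=0 w1=1 clk=0
t4.Δ1 w4=1 w0=0 w5=0 w3=1 w2=0 w1=1 clk=1

2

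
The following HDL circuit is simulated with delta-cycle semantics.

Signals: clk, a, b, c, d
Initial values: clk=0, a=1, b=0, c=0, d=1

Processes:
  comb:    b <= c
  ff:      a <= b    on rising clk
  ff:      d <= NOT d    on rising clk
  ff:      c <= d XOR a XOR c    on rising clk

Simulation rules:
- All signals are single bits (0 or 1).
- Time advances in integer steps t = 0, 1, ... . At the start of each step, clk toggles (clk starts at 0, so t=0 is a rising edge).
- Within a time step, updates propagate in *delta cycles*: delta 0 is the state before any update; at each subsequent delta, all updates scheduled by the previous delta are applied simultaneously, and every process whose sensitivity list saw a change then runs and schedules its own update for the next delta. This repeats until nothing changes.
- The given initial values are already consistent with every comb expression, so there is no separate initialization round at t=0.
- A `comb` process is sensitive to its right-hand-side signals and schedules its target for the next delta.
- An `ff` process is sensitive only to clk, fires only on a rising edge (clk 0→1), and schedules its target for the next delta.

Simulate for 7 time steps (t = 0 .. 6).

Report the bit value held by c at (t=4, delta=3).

1

t=0 Δ0: b=0 a=1 d=1 c=0 clk=0
  Δ1: clk:0→1
  Δ2: a:1→0, d:1→0
  (2Δ to stable)
t=1 Δ0: b=0 a=0 d=0 c=0 clk=1
  Δ1: clk:1→0
  (1Δ to stable)
t=2 Δ0: b=0 a=0 d=0 c=0 clk=0
  Δ1: clk:0→1
  Δ2: d:0→1
  (2Δ to stable)
t=3 Δ0: b=0 a=0 d=1 c=0 clk=1
  Δ1: clk:1→0
  (1Δ to stable)
t=4 Δ0: b=0 a=0 d=1 c=0 clk=0
  Δ1: clk:0→1
  Δ2: d:1→0, c:0→1
  Δ3: b:0→1
  (3Δ to stable)
t=5 Δ0: b=1 a=0 d=0 c=1 clk=1
  Δ1: clk:1→0
  (1Δ to stable)
t=6 Δ0: b=1 a=0 d=0 c=1 clk=0
  Δ1: clk:0→1
  Δ2: a:0→1, d:0→1
  (2Δ to stable)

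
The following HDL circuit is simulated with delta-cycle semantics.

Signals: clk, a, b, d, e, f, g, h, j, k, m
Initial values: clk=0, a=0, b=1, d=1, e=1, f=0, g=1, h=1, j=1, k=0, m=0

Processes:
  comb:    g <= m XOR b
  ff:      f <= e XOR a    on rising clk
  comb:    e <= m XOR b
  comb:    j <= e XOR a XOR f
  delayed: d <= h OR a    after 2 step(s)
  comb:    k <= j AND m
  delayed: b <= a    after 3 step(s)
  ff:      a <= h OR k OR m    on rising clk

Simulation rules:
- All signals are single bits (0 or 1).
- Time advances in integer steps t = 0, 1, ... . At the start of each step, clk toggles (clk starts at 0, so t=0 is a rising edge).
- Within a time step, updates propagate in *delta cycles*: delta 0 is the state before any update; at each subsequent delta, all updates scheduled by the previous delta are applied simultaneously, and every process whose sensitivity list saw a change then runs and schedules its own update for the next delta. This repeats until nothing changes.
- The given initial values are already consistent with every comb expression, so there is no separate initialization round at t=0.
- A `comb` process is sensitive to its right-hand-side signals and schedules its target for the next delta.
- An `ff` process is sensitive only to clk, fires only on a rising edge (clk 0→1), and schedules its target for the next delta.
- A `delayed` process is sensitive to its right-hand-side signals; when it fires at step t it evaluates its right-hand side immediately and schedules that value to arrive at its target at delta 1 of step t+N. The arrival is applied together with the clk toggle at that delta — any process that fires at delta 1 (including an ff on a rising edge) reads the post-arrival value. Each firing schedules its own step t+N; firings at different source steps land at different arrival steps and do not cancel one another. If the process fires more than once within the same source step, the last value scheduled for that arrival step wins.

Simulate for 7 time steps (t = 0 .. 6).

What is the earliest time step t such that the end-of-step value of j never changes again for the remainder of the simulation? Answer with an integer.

2

t=0 Δ0: k=0 a=0 g=1 d=1 b=1 f=0 clk=0 m=0 j=1 h=1 e=1
  Δ1: clk:0→1
  Δ2: a:0→1, f:0→1
  (2Δ to stable)
t=1 Δ0: k=0 a=1 g=1 d=1 b=1 f=1 clk=1 m=0 j=1 h=1 e=1
  Δ1: clk:1→0
  (1Δ to stable)
t=2 Δ0: k=0 a=1 g=1 d=1 b=1 f=1 clk=0 m=0 j=1 h=1 e=1
  Δ1: clk:0→1
  Δ2: f:1→0
  Δ3: j:1→0
  (3Δ to stable)
t=3 Δ0: k=0 a=1 g=1 d=1 b=1 f=0 clk=1 m=0 j=0 h=1 e=1
  Δ1: clk:1→0
  (1Δ to stable)
t=4 Δ0: k=0 a=1 g=1 d=1 b=1 f=0 clk=0 m=0 j=0 h=1 e=1
  Δ1: clk:0→1
  (1Δ to stable)
t=5 Δ0: k=0 a=1 g=1 d=1 b=1 f=0 clk=1 m=0 j=0 h=1 e=1
  Δ1: clk:1→0
  (1Δ to stable)
t=6 Δ0: k=0 a=1 g=1 d=1 b=1 f=0 clk=0 m=0 j=0 h=1 e=1
  Δ1: clk:0→1
  (1Δ to stable)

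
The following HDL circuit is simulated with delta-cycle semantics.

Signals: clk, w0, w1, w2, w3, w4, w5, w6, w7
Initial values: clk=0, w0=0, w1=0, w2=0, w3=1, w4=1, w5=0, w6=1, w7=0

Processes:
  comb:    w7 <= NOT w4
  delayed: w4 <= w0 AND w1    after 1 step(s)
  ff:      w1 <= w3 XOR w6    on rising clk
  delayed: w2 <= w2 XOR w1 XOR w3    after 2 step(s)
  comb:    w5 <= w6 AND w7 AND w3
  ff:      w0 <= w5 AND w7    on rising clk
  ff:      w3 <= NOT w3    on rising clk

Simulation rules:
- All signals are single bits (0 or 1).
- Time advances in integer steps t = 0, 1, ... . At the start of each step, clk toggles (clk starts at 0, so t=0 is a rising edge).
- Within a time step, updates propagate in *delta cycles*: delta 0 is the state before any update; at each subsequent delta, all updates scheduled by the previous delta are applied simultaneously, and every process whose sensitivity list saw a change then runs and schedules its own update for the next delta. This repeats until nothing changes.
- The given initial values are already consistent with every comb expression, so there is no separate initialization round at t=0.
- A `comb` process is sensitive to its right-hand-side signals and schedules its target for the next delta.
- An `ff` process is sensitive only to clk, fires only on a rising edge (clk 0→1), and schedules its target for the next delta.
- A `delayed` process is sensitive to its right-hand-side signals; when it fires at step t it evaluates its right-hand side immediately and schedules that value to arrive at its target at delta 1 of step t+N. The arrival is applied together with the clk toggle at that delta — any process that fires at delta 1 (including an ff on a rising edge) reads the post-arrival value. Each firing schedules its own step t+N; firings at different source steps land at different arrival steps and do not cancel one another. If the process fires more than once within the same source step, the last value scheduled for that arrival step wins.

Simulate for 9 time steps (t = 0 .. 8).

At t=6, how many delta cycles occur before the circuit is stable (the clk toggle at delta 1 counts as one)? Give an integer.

3

[bits: w2,w1,w3,w5,w6,w0,w4,w7,clk]
t=0: Δ0=001010100 Δ1=001010101 Δ2=000010101 | 2Δ
t=1: Δ0=000010101 Δ1=000010100 | 1Δ
t=2: Δ0=000010100 Δ1=000010101 Δ2=011010101 | 2Δ
t=3: Δ0=011010101 Δ1=011010000 Δ2=011010010 Δ3=011110010 | 3Δ
t=4: Δ0=011110010 Δ1=011110011 Δ2=000111011 Δ3=000011011 | 3Δ
t=5: Δ0=000011011 Δ1=000011010 | 1Δ
t=6: Δ0=000011010 Δ1=000011011 Δ2=011010011 Δ3=011110011 | 3Δ
t=7: Δ0=011110011 Δ1=011110010 | 1Δ
t=8: Δ0=011110010 Δ1=011110011 Δ2=000111011 Δ3=000011011 | 3Δ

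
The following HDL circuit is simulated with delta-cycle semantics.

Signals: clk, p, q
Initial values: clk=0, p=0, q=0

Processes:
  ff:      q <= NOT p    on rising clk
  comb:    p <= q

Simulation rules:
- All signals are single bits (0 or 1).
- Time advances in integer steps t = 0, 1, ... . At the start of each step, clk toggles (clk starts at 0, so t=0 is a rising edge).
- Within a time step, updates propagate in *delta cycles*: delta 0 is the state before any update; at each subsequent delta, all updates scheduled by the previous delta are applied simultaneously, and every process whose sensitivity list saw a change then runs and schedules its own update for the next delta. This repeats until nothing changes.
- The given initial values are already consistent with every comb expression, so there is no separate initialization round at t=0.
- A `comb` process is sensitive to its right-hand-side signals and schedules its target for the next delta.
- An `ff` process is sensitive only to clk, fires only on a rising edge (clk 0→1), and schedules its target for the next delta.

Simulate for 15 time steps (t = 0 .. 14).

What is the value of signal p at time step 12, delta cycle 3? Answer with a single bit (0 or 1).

1

t0.Δ0 q=0 clk=0 p=0
t0.Δ1 q=0 clk=1 p=0
t0.Δ2 q=1 clk=1 p=0
t0.Δ3 q=1 clk=1 p=1
t1.Δ0 q=1 clk=1 p=1
t1.Δ1 q=1 clk=0 p=1
t2.Δ0 q=1 clk=0 p=1
t2.Δ1 q=1 clk=1 p=1
t2.Δ2 q=0 clk=1 p=1
t2.Δ3 q=0 clk=1 p=0
t3.Δ0 q=0 clk=1 p=0
t3.Δ1 q=0 clk=0 p=0
t4.Δ0 q=0 clk=0 p=0
t4.Δ1 q=0 clk=1 p=0
t4.Δ2 q=1 clk=1 p=0
t4.Δ3 q=1 clk=1 p=1
t5.Δ0 q=1 clk=1 p=1
t5.Δ1 q=1 clk=0 p=1
t6.Δ0 q=1 clk=0 p=1
t6.Δ1 q=1 clk=1 p=1
t6.Δ2 q=0 clk=1 p=1
t6.Δ3 q=0 clk=1 p=0
t7.Δ0 q=0 clk=1 p=0
t7.Δ1 q=0 clk=0 p=0
t8.Δ0 q=0 clk=0 p=0
t8.Δ1 q=0 clk=1 p=0
t8.Δ2 q=1 clk=1 p=0
t8.Δ3 q=1 clk=1 p=1
t9.Δ0 q=1 clk=1 p=1
t9.Δ1 q=1 clk=0 p=1
t10.Δ0 q=1 clk=0 p=1
t10.Δ1 q=1 clk=1 p=1
t10.Δ2 q=0 clk=1 p=1
t10.Δ3 q=0 clk=1 p=0
t11.Δ0 q=0 clk=1 p=0
t11.Δ1 q=0 clk=0 p=0
t12.Δ0 q=0 clk=0 p=0
t12.Δ1 q=0 clk=1 p=0
t12.Δ2 q=1 clk=1 p=0
t12.Δ3 q=1 clk=1 p=1
t13.Δ0 q=1 clk=1 p=1
t13.Δ1 q=1 clk=0 p=1
t14.Δ0 q=1 clk=0 p=1
t14.Δ1 q=1 clk=1 p=1
t14.Δ2 q=0 clk=1 p=1
t14.Δ3 q=0 clk=1 p=0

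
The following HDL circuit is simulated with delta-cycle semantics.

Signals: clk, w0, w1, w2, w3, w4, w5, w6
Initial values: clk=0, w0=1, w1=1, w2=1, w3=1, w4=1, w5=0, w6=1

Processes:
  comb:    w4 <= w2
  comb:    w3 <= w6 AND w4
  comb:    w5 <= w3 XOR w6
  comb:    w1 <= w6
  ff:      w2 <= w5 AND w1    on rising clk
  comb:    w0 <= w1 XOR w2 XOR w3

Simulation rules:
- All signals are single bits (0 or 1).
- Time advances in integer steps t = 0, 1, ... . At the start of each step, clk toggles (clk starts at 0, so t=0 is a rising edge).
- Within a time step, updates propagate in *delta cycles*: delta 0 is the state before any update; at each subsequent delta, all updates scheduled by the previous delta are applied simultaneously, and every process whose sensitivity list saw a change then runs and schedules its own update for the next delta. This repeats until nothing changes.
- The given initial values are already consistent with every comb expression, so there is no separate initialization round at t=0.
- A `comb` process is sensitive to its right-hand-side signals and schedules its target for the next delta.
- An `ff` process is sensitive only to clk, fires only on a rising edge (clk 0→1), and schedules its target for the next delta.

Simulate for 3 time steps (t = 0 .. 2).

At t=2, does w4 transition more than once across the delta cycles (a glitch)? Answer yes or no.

no

[bits: w6,w0,w3,w4,clk,w1,w5,w2]
t=0: Δ0=11110101 Δ1=11111101 Δ2=11111100 Δ3=10101100 Δ4=10001100 Δ5=11001110 | 5Δ
t=1: Δ0=11001110 Δ1=11000110 | 1Δ
t=2: Δ0=11000110 Δ1=11001110 Δ2=11001111 Δ3=10011111 Δ4=10111111 Δ5=11111101 | 5Δ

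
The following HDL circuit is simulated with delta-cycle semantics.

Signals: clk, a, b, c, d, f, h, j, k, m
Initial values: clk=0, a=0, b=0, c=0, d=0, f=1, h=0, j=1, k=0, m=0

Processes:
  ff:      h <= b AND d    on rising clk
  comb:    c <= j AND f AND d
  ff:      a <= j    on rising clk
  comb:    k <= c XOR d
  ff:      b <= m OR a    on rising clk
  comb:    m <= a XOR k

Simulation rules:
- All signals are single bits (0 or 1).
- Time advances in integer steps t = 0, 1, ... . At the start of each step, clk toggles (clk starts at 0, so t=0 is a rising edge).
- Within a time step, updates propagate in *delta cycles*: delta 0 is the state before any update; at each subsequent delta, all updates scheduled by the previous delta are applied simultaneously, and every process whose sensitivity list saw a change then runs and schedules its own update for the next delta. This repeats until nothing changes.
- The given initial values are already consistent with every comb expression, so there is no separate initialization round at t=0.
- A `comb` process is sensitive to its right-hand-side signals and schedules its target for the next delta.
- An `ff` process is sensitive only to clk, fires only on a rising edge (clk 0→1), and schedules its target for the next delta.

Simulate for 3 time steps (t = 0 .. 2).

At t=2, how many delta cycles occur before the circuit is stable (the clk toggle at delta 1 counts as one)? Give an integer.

2

t0.Δ0 b=0 a=0 j=1 d=0 m=0 c=0 h=0 k=0 clk=0 f=1
t0.Δ1 b=0 a=0 j=1 d=0 m=0 c=0 h=0 k=0 clk=1 f=1
t0.Δ2 b=0 a=1 j=1 d=0 m=0 c=0 h=0 k=0 clk=1 f=1
t0.Δ3 b=0 a=1 j=1 d=0 m=1 c=0 h=0 k=0 clk=1 f=1
t1.Δ0 b=0 a=1 j=1 d=0 m=1 c=0 h=0 k=0 clk=1 f=1
t1.Δ1 b=0 a=1 j=1 d=0 m=1 c=0 h=0 k=0 clk=0 f=1
t2.Δ0 b=0 a=1 j=1 d=0 m=1 c=0 h=0 k=0 clk=0 f=1
t2.Δ1 b=0 a=1 j=1 d=0 m=1 c=0 h=0 k=0 clk=1 f=1
t2.Δ2 b=1 a=1 j=1 d=0 m=1 c=0 h=0 k=0 clk=1 f=1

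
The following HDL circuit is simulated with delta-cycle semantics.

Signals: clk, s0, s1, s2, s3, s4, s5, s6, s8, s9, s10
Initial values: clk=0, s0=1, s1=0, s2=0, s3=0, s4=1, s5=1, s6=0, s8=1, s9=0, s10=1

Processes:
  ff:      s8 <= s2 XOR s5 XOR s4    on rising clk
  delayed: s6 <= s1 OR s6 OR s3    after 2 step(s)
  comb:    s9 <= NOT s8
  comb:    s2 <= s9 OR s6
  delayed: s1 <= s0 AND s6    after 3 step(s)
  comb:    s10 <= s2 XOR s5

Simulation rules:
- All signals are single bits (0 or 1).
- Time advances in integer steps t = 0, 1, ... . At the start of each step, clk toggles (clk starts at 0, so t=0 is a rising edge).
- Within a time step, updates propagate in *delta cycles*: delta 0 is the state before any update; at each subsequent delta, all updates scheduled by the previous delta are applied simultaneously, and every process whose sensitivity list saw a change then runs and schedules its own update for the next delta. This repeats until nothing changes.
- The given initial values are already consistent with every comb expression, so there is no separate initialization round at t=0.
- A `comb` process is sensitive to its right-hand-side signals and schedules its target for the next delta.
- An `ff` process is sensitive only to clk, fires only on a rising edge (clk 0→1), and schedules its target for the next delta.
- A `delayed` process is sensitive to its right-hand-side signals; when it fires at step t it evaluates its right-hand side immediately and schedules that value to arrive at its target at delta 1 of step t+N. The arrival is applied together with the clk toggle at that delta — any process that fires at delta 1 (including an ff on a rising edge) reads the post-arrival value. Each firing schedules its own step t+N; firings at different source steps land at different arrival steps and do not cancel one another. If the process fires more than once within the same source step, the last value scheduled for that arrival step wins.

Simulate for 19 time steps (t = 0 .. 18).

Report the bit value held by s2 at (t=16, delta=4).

t=0 Δ0: s3=0 s2=0 s10=1 s0=1 clk=0 s6=0 s5=1 s1=0 s8=1 s4=1 s9=0
  Δ1: clk:0→1
  Δ2: s8:1→0
  Δ3: s9:0→1
  Δ4: s2:0→1
  Δ5: s10:1→0
  (5Δ to stable)
t=1 Δ0: s3=0 s2=1 s10=0 s0=1 clk=1 s6=0 s5=1 s1=0 s8=0 s4=1 s9=1
  Δ1: clk:1→0
  (1Δ to stable)
t=2 Δ0: s3=0 s2=1 s10=0 s0=1 clk=0 s6=0 s5=1 s1=0 s8=0 s4=1 s9=1
  Δ1: clk:0→1
  Δ2: s8:0→1
  Δ3: s9:1→0
  Δ4: s2:1→0
  Δ5: s10:0→1
  (5Δ to stable)
t=3 Δ0: s3=0 s2=0 s10=1 s0=1 clk=1 s6=0 s5=1 s1=0 s8=1 s4=1 s9=0
  Δ1: clk:1→0
  (1Δ to stable)
t=4 Δ0: s3=0 s2=0 s10=1 s0=1 clk=0 s6=0 s5=1 s1=0 s8=1 s4=1 s9=0
  Δ1: clk:0→1
  Δ2: s8:1→0
  Δ3: s9:0→1
  Δ4: s2:0→1
  Δ5: s10:1→0
  (5Δ to stable)
t=5 Δ0: s3=0 s2=1 s10=0 s0=1 clk=1 s6=0 s5=1 s1=0 s8=0 s4=1 s9=1
  Δ1: clk:1→0
  (1Δ to stable)
t=6 Δ0: s3=0 s2=1 s10=0 s0=1 clk=0 s6=0 s5=1 s1=0 s8=0 s4=1 s9=1
  Δ1: clk:0→1
  Δ2: s8:0→1
  Δ3: s9:1→0
  Δ4: s2:1→0
  Δ5: s10:0→1
  (5Δ to stable)
t=7 Δ0: s3=0 s2=0 s10=1 s0=1 clk=1 s6=0 s5=1 s1=0 s8=1 s4=1 s9=0
  Δ1: clk:1→0
  (1Δ to stable)
t=8 Δ0: s3=0 s2=0 s10=1 s0=1 clk=0 s6=0 s5=1 s1=0 s8=1 s4=1 s9=0
  Δ1: clk:0→1
  Δ2: s8:1→0
  Δ3: s9:0→1
  Δ4: s2:0→1
  Δ5: s10:1→0
  (5Δ to stable)
t=9 Δ0: s3=0 s2=1 s10=0 s0=1 clk=1 s6=0 s5=1 s1=0 s8=0 s4=1 s9=1
  Δ1: clk:1→0
  (1Δ to stable)
t=10 Δ0: s3=0 s2=1 s10=0 s0=1 clk=0 s6=0 s5=1 s1=0 s8=0 s4=1 s9=1
  Δ1: clk:0→1
  Δ2: s8:0→1
  Δ3: s9:1→0
  Δ4: s2:1→0
  Δ5: s10:0→1
  (5Δ to stable)
t=11 Δ0: s3=0 s2=0 s10=1 s0=1 clk=1 s6=0 s5=1 s1=0 s8=1 s4=1 s9=0
  Δ1: clk:1→0
  (1Δ to stable)
t=12 Δ0: s3=0 s2=0 s10=1 s0=1 clk=0 s6=0 s5=1 s1=0 s8=1 s4=1 s9=0
  Δ1: clk:0→1
  Δ2: s8:1→0
  Δ3: s9:0→1
  Δ4: s2:0→1
  Δ5: s10:1→0
  (5Δ to stable)
t=13 Δ0: s3=0 s2=1 s10=0 s0=1 clk=1 s6=0 s5=1 s1=0 s8=0 s4=1 s9=1
  Δ1: clk:1→0
  (1Δ to stable)
t=14 Δ0: s3=0 s2=1 s10=0 s0=1 clk=0 s6=0 s5=1 s1=0 s8=0 s4=1 s9=1
  Δ1: clk:0→1
  Δ2: s8:0→1
  Δ3: s9:1→0
  Δ4: s2:1→0
  Δ5: s10:0→1
  (5Δ to stable)
t=15 Δ0: s3=0 s2=0 s10=1 s0=1 clk=1 s6=0 s5=1 s1=0 s8=1 s4=1 s9=0
  Δ1: clk:1→0
  (1Δ to stable)
t=16 Δ0: s3=0 s2=0 s10=1 s0=1 clk=0 s6=0 s5=1 s1=0 s8=1 s4=1 s9=0
  Δ1: clk:0→1
  Δ2: s8:1→0
  Δ3: s9:0→1
  Δ4: s2:0→1
  Δ5: s10:1→0
  (5Δ to stable)
t=17 Δ0: s3=0 s2=1 s10=0 s0=1 clk=1 s6=0 s5=1 s1=0 s8=0 s4=1 s9=1
  Δ1: clk:1→0
  (1Δ to stable)
t=18 Δ0: s3=0 s2=1 s10=0 s0=1 clk=0 s6=0 s5=1 s1=0 s8=0 s4=1 s9=1
  Δ1: clk:0→1
  Δ2: s8:0→1
  Δ3: s9:1→0
  Δ4: s2:1→0
  Δ5: s10:0→1
  (5Δ to stable)

1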